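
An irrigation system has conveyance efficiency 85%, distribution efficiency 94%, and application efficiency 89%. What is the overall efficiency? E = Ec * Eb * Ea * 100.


Ec = 0.85, Eb = 0.94, Ea = 0.89
E = 0.85 * 0.94 * 0.89 * 100 = 71.1110%

71.1110 %


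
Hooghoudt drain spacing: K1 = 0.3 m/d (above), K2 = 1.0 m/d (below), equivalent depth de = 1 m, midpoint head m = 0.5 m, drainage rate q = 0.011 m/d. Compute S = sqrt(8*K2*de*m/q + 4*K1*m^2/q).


S^2 = 8*K2*de*m/q + 4*K1*m^2/q
S^2 = 8*1.0*1*0.5/0.011 + 4*0.3*0.5^2/0.011
S = sqrt(390.9091)

19.7714 m


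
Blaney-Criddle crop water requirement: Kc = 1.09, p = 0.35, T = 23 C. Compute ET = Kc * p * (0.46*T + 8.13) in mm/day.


ET = Kc * p * (0.46*T + 8.13)
ET = 1.09 * 0.35 * (0.46*23 + 8.13)
ET = 1.09 * 0.35 * 18.7100

7.1379 mm/day


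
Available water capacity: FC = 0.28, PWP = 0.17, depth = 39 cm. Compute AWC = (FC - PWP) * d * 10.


AWC = (FC - PWP) * d * 10
AWC = (0.28 - 0.17) * 39 * 10
AWC = 0.1100 * 39 * 10

42.9000 mm


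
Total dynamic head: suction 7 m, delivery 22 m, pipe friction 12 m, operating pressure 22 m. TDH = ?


TDH = Hs + Hd + hf + Hp = 7 + 22 + 12 + 22 = 63

63 m


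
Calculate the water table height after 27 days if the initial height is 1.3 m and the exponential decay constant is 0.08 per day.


m = m0 * exp(-k*t)
m = 1.3 * exp(-0.08 * 27)
m = 1.3 * exp(-2.1600)

0.1499 m


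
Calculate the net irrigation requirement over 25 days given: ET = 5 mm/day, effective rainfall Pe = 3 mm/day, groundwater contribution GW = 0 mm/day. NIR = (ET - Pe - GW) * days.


Daily deficit = ET - Pe - GW = 5 - 3 - 0 = 2 mm/day
NIR = 2 * 25 = 50 mm

50.0000 mm


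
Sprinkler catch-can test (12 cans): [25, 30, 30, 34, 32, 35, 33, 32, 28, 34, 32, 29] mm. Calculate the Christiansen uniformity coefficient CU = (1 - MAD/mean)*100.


mean = 31.166667 mm
MAD = 2.305556 mm
CU = (1 - 2.305556/31.166667)*100

92.6025 %


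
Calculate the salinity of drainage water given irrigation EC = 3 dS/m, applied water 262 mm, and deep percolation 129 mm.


EC_dw = EC_iw * D_iw / D_dw
EC_dw = 3 * 262 / 129
EC_dw = 786 / 129

6.0930 dS/m


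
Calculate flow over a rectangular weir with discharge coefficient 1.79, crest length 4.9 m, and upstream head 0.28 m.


Q = C * L * H^(3/2) = 1.79 * 4.9 * 0.28^1.5 = 1.79 * 4.9 * 0.148162

1.2995 m^3/s


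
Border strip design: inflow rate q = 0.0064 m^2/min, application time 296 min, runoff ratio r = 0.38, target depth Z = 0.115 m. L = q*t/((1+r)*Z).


L = q*t/((1+r)*Z)
L = 0.0064*296/((1+0.38)*0.115)
L = 1.8944/0.1587

11.9370 m


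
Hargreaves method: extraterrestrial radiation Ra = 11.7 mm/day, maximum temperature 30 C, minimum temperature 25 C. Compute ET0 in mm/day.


Tmean = (Tmax + Tmin)/2 = (30 + 25)/2 = 27.5
ET0 = 0.0023 * 11.7 * (27.5 + 17.8) * sqrt(30 - 25)
ET0 = 0.0023 * 11.7 * 45.3 * 2.236068

2.7258 mm/day


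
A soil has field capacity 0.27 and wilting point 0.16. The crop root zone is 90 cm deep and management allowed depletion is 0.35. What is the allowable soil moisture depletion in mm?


SMD = (FC - PWP) * d * MAD * 10
SMD = (0.27 - 0.16) * 90 * 0.35 * 10
SMD = 0.1100 * 90 * 0.35 * 10

34.6500 mm


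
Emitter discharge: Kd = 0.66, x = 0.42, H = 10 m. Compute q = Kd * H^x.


q = Kd * H^x = 0.66 * 10^0.42 = 0.66 * 2.630268

1.7360 L/h


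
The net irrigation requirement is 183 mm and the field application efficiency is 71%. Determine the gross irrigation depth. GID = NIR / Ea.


Ea = 71% = 0.71
GID = NIR / Ea = 183 / 0.71 = 257.7465 mm

257.7465 mm


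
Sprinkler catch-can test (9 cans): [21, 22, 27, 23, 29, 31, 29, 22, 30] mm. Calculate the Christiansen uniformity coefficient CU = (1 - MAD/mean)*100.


mean = 26.000000 mm
MAD = 3.555556 mm
CU = (1 - 3.555556/26.000000)*100

86.3248 %


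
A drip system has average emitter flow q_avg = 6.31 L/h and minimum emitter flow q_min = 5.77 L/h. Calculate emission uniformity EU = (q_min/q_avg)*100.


EU = (q_min/q_avg)*100 = (5.77/6.31)*100 = 91.4422%

91.4422 %


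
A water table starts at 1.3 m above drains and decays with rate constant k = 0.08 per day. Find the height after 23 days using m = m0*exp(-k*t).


m = m0 * exp(-k*t)
m = 1.3 * exp(-0.08 * 23)
m = 1.3 * exp(-1.8400)

0.2065 m


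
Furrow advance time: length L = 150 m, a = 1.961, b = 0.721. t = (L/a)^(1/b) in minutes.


t = (L/a)^(1/b)
t = (150/1.961)^(1/0.721)
t = 76.491586^(1/0.721)

409.7336 min


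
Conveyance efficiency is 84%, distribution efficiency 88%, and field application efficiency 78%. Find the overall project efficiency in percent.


Ec = 0.84, Eb = 0.88, Ea = 0.78
E = 0.84 * 0.88 * 0.78 * 100 = 57.6576%

57.6576 %


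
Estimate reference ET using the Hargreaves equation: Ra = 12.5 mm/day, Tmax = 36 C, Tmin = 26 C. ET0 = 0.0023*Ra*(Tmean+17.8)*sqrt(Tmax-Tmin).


Tmean = (Tmax + Tmin)/2 = (36 + 26)/2 = 31.0
ET0 = 0.0023 * 12.5 * (31.0 + 17.8) * sqrt(36 - 26)
ET0 = 0.0023 * 12.5 * 48.8 * 3.162278

4.4367 mm/day


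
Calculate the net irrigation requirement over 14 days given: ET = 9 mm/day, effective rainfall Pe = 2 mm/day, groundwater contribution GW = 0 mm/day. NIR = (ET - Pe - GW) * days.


Daily deficit = ET - Pe - GW = 9 - 2 - 0 = 7 mm/day
NIR = 7 * 14 = 98 mm

98.0000 mm


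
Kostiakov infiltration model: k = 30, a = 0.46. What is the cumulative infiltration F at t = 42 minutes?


F = k * t^a = 30 * 42^0.46
F = 30 * 5.580777

167.4233 mm


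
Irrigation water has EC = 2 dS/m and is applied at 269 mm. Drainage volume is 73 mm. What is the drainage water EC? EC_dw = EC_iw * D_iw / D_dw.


EC_dw = EC_iw * D_iw / D_dw
EC_dw = 2 * 269 / 73
EC_dw = 538 / 73

7.3699 dS/m


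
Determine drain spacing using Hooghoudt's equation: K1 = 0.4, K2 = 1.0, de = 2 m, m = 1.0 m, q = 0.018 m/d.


S^2 = 8*K2*de*m/q + 4*K1*m^2/q
S^2 = 8*1.0*2*1.0/0.018 + 4*0.4*1.0^2/0.018
S = sqrt(977.7778)

31.2694 m


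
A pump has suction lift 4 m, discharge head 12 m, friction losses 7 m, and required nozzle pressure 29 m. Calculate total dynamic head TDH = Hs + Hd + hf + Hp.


TDH = Hs + Hd + hf + Hp = 4 + 12 + 7 + 29 = 52

52 m


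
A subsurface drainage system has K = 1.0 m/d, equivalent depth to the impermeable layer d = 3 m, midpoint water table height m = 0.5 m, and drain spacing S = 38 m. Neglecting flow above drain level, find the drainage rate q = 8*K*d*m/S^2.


q = 8*K*d*m/S^2
q = 8*1.0*3*0.5/38^2
q = 12.0000 / 1444

0.0083 m/d


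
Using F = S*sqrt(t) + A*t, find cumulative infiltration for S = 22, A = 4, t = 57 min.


F = S*sqrt(t) + A*t
F = 22*sqrt(57) + 4*57
F = 22*7.549834 + 228

394.0963 mm


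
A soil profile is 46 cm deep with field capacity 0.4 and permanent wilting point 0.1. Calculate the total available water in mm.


AWC = (FC - PWP) * d * 10
AWC = (0.4 - 0.1) * 46 * 10
AWC = 0.3000 * 46 * 10

138.0000 mm


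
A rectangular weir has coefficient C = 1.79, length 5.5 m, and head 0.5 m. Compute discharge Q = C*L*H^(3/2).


Q = C * L * H^(3/2) = 1.79 * 5.5 * 0.5^1.5 = 1.79 * 5.5 * 0.353553

3.4807 m^3/s


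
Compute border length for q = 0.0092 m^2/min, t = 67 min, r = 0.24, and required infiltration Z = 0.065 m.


L = q*t/((1+r)*Z)
L = 0.0092*67/((1+0.24)*0.065)
L = 0.6164/0.0806

7.6476 m


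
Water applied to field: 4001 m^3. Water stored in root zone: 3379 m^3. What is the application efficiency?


Ea = V_root / V_field * 100 = 3379 / 4001 * 100 = 84.4539%

84.4539 %


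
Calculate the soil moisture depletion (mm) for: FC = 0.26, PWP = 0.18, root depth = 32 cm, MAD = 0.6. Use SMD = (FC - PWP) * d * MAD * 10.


SMD = (FC - PWP) * d * MAD * 10
SMD = (0.26 - 0.18) * 32 * 0.6 * 10
SMD = 0.0800 * 32 * 0.6 * 10

15.3600 mm


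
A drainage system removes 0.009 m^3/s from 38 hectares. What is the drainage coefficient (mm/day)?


DC = Q * 86400 / (A * 10000) * 1000
DC = 0.009 * 86400 / (38 * 10000) * 1000
DC = 777600.0000 / 380000

2.0463 mm/day


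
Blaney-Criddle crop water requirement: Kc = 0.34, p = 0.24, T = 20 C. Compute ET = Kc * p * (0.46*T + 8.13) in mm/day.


ET = Kc * p * (0.46*T + 8.13)
ET = 0.34 * 0.24 * (0.46*20 + 8.13)
ET = 0.34 * 0.24 * 17.3300

1.4141 mm/day


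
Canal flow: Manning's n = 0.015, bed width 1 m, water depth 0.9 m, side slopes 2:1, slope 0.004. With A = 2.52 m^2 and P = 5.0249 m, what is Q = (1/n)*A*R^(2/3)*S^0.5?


R = A/P = 2.52/5.0249 = 0.501503
Q = (1/0.015) * 2.52 * 0.501503^(2/3) * 0.004^0.5

6.7069 m^3/s


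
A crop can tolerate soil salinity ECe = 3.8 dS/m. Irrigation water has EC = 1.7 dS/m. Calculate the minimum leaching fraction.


LR = ECiw / (5*ECe - ECiw)
LR = 1.7 / (5*3.8 - 1.7)
LR = 1.7 / 17.3000

0.0983


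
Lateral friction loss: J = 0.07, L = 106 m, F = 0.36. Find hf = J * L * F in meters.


hf = J * L * F = 0.07 * 106 * 0.36 = 2.6712 m

2.6712 m


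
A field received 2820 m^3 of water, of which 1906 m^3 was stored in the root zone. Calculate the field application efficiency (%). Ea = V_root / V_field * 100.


Ea = V_root / V_field * 100 = 1906 / 2820 * 100 = 67.5887%

67.5887 %


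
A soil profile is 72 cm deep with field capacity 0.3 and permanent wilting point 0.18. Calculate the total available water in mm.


AWC = (FC - PWP) * d * 10
AWC = (0.3 - 0.18) * 72 * 10
AWC = 0.1200 * 72 * 10

86.4000 mm


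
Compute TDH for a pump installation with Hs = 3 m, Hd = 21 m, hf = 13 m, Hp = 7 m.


TDH = Hs + Hd + hf + Hp = 3 + 21 + 13 + 7 = 44

44 m


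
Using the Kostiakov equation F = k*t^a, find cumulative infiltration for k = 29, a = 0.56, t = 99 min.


F = k * t^a = 29 * 99^0.56
F = 29 * 13.108582

380.1489 mm


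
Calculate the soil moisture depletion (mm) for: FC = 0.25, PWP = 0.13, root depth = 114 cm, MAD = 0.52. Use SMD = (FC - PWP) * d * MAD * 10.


SMD = (FC - PWP) * d * MAD * 10
SMD = (0.25 - 0.13) * 114 * 0.52 * 10
SMD = 0.1200 * 114 * 0.52 * 10

71.1360 mm


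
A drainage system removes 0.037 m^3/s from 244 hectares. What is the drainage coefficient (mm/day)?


DC = Q * 86400 / (A * 10000) * 1000
DC = 0.037 * 86400 / (244 * 10000) * 1000
DC = 3196800.0000 / 2440000

1.3102 mm/day


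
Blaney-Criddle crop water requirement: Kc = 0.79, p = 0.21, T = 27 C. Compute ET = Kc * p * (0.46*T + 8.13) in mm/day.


ET = Kc * p * (0.46*T + 8.13)
ET = 0.79 * 0.21 * (0.46*27 + 8.13)
ET = 0.79 * 0.21 * 20.5500

3.4092 mm/day


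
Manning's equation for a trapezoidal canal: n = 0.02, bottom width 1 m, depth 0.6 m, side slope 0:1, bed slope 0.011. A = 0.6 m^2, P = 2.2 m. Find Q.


R = A/P = 0.6/2.2 = 0.272727
Q = (1/0.02) * 0.6 * 0.272727^(2/3) * 0.011^0.5

1.3232 m^3/s


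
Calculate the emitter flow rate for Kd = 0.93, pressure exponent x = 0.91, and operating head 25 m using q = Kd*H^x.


q = Kd * H^x = 0.93 * 25^0.91 = 0.93 * 18.712224

17.4024 L/h


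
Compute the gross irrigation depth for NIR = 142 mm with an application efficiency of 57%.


Ea = 57% = 0.57
GID = NIR / Ea = 142 / 0.57 = 249.1228 mm

249.1228 mm


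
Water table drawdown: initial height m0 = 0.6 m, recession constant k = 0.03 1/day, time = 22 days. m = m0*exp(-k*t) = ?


m = m0 * exp(-k*t)
m = 0.6 * exp(-0.03 * 22)
m = 0.6 * exp(-0.6600)

0.3101 m


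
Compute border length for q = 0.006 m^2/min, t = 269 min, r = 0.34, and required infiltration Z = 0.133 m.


L = q*t/((1+r)*Z)
L = 0.006*269/((1+0.34)*0.133)
L = 1.614/0.17822

9.0562 m


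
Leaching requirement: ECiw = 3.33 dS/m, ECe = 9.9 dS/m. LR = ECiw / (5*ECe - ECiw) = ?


LR = ECiw / (5*ECe - ECiw)
LR = 3.33 / (5*9.9 - 3.33)
LR = 3.33 / 46.1700

0.0721


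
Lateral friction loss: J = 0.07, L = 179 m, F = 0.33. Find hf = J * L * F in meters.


hf = J * L * F = 0.07 * 179 * 0.33 = 4.1349 m

4.1349 m


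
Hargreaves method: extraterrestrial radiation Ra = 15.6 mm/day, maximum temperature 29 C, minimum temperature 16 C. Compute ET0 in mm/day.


Tmean = (Tmax + Tmin)/2 = (29 + 16)/2 = 22.5
ET0 = 0.0023 * 15.6 * (22.5 + 17.8) * sqrt(29 - 16)
ET0 = 0.0023 * 15.6 * 40.3 * 3.605551

5.2135 mm/day


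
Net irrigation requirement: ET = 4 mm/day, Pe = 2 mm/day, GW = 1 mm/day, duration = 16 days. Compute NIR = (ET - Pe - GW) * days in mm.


Daily deficit = ET - Pe - GW = 4 - 2 - 1 = 1 mm/day
NIR = 1 * 16 = 16 mm

16.0000 mm


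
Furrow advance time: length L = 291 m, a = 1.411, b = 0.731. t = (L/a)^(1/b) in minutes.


t = (L/a)^(1/b)
t = (291/1.411)^(1/0.731)
t = 206.236712^(1/0.731)

1465.6401 min


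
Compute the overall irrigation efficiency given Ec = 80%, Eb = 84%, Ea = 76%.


Ec = 0.8, Eb = 0.84, Ea = 0.76
E = 0.8 * 0.84 * 0.76 * 100 = 51.0720%

51.0720 %


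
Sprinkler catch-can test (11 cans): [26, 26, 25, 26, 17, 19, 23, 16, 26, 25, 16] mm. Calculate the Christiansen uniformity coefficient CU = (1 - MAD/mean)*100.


mean = 22.272727 mm
MAD = 3.834711 mm
CU = (1 - 3.834711/22.272727)*100

82.7829 %


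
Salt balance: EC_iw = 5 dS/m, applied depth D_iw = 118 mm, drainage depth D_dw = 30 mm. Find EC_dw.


EC_dw = EC_iw * D_iw / D_dw
EC_dw = 5 * 118 / 30
EC_dw = 590 / 30

19.6667 dS/m


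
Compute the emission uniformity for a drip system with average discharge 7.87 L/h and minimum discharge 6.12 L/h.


EU = (q_min/q_avg)*100 = (6.12/7.87)*100 = 77.7637%

77.7637 %


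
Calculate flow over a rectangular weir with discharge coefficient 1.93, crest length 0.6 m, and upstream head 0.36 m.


Q = C * L * H^(3/2) = 1.93 * 0.6 * 0.36^1.5 = 1.93 * 0.6 * 0.216000

0.2501 m^3/s


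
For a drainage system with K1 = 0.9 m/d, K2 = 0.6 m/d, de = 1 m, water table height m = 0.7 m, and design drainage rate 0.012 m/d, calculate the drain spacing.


S^2 = 8*K2*de*m/q + 4*K1*m^2/q
S^2 = 8*0.6*1*0.7/0.012 + 4*0.9*0.7^2/0.012
S = sqrt(427.0000)

20.6640 m


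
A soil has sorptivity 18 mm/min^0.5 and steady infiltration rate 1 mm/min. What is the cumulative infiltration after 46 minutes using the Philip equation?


F = S*sqrt(t) + A*t
F = 18*sqrt(46) + 1*46
F = 18*6.782330 + 46

168.0819 mm


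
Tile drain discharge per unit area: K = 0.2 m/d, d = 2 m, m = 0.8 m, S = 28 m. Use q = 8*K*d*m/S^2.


q = 8*K*d*m/S^2
q = 8*0.2*2*0.8/28^2
q = 2.5600 / 784

0.0033 m/d


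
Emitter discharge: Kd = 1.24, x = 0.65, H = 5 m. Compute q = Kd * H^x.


q = Kd * H^x = 1.24 * 5^0.65 = 1.24 * 2.846627

3.5298 L/h


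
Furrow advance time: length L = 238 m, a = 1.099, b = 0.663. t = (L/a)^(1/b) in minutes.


t = (L/a)^(1/b)
t = (238/1.099)^(1/0.663)
t = 216.560510^(1/0.663)

3332.2992 min


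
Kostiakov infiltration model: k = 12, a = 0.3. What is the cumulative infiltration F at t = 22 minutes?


F = k * t^a = 12 * 22^0.3
F = 12 * 2.527707

30.3325 mm


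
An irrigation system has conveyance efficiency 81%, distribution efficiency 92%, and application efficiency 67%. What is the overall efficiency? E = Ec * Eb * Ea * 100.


Ec = 0.81, Eb = 0.92, Ea = 0.67
E = 0.81 * 0.92 * 0.67 * 100 = 49.9284%

49.9284 %


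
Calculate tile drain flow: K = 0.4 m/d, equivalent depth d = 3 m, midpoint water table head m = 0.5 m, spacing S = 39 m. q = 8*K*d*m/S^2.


q = 8*K*d*m/S^2
q = 8*0.4*3*0.5/39^2
q = 4.8000 / 1521

0.0032 m/d


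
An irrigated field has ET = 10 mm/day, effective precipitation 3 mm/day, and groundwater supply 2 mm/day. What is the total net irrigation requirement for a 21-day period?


Daily deficit = ET - Pe - GW = 10 - 3 - 2 = 5 mm/day
NIR = 5 * 21 = 105 mm

105.0000 mm


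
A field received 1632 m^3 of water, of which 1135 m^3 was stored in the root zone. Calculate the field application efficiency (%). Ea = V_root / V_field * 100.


Ea = V_root / V_field * 100 = 1135 / 1632 * 100 = 69.5466%

69.5466 %


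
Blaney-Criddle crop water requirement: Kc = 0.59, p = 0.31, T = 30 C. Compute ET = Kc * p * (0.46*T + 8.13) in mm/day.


ET = Kc * p * (0.46*T + 8.13)
ET = 0.59 * 0.31 * (0.46*30 + 8.13)
ET = 0.59 * 0.31 * 21.9300

4.0110 mm/day


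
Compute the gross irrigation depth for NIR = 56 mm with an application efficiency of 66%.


Ea = 66% = 0.66
GID = NIR / Ea = 56 / 0.66 = 84.8485 mm

84.8485 mm


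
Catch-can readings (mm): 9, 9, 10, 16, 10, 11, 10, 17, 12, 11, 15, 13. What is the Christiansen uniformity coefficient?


mean = 11.916667 mm
MAD = 2.236111 mm
CU = (1 - 2.236111/11.916667)*100

81.2354 %


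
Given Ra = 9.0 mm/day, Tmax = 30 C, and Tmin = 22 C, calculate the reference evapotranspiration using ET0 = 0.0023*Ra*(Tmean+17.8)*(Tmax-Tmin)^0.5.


Tmean = (Tmax + Tmin)/2 = (30 + 22)/2 = 26.0
ET0 = 0.0023 * 9.0 * (26.0 + 17.8) * sqrt(30 - 22)
ET0 = 0.0023 * 9.0 * 43.8 * 2.828427

2.5644 mm/day


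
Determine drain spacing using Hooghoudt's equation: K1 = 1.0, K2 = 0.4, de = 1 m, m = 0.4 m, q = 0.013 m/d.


S^2 = 8*K2*de*m/q + 4*K1*m^2/q
S^2 = 8*0.4*1*0.4/0.013 + 4*1.0*0.4^2/0.013
S = sqrt(147.6923)

12.1529 m


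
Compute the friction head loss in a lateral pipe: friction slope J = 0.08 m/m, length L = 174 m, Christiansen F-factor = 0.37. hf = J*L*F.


hf = J * L * F = 0.08 * 174 * 0.37 = 5.1504 m

5.1504 m


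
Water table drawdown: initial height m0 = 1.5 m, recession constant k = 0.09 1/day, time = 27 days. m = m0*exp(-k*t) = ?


m = m0 * exp(-k*t)
m = 1.5 * exp(-0.09 * 27)
m = 1.5 * exp(-2.4300)

0.1321 m


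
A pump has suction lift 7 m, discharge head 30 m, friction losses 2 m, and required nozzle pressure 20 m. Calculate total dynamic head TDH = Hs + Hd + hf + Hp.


TDH = Hs + Hd + hf + Hp = 7 + 30 + 2 + 20 = 59

59 m


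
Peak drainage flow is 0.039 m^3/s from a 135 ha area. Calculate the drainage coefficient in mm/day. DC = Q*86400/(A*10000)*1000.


DC = Q * 86400 / (A * 10000) * 1000
DC = 0.039 * 86400 / (135 * 10000) * 1000
DC = 3369600.0000 / 1350000

2.4960 mm/day


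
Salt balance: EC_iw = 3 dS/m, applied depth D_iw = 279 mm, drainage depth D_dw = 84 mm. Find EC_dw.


EC_dw = EC_iw * D_iw / D_dw
EC_dw = 3 * 279 / 84
EC_dw = 837 / 84

9.9643 dS/m


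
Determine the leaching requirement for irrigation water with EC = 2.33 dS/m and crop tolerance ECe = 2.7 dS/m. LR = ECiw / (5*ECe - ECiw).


LR = ECiw / (5*ECe - ECiw)
LR = 2.33 / (5*2.7 - 2.33)
LR = 2.33 / 11.1700

0.2086


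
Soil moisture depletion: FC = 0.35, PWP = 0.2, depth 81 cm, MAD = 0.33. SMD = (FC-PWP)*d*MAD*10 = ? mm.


SMD = (FC - PWP) * d * MAD * 10
SMD = (0.35 - 0.2) * 81 * 0.33 * 10
SMD = 0.1500 * 81 * 0.33 * 10

40.0950 mm


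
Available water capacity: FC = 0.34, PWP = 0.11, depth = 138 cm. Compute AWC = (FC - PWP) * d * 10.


AWC = (FC - PWP) * d * 10
AWC = (0.34 - 0.11) * 138 * 10
AWC = 0.2300 * 138 * 10

317.4000 mm


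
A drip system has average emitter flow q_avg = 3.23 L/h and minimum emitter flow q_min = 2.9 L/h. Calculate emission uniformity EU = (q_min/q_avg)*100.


EU = (q_min/q_avg)*100 = (2.9/3.23)*100 = 89.7833%

89.7833 %


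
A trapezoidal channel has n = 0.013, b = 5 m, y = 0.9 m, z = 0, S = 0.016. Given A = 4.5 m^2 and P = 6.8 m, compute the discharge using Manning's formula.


R = A/P = 4.5/6.8 = 0.661765
Q = (1/0.013) * 4.5 * 0.661765^(2/3) * 0.016^0.5

33.2505 m^3/s


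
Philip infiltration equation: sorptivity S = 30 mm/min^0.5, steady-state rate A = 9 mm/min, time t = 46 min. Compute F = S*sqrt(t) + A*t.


F = S*sqrt(t) + A*t
F = 30*sqrt(46) + 9*46
F = 30*6.782330 + 414

617.4699 mm


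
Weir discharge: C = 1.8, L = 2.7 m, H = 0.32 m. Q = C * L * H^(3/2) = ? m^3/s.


Q = C * L * H^(3/2) = 1.8 * 2.7 * 0.32^1.5 = 1.8 * 2.7 * 0.181019

0.8798 m^3/s


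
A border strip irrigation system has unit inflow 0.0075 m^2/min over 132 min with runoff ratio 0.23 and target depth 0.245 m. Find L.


L = q*t/((1+r)*Z)
L = 0.0075*132/((1+0.23)*0.245)
L = 0.99/0.30135

3.2852 m


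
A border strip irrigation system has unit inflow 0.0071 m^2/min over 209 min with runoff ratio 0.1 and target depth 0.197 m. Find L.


L = q*t/((1+r)*Z)
L = 0.0071*209/((1+0.1)*0.197)
L = 1.4839/0.2167

6.8477 m


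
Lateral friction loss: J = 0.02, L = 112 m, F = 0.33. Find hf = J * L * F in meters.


hf = J * L * F = 0.02 * 112 * 0.33 = 0.7392 m

0.7392 m


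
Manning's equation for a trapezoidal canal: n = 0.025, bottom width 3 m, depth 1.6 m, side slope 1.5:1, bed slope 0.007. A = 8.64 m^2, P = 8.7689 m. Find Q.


R = A/P = 8.64/8.7689 = 0.985300
Q = (1/0.025) * 8.64 * 0.985300^(2/3) * 0.007^0.5

28.6309 m^3/s


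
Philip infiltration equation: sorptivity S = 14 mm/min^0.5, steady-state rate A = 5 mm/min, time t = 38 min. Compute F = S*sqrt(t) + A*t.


F = S*sqrt(t) + A*t
F = 14*sqrt(38) + 5*38
F = 14*6.164414 + 190

276.3018 mm


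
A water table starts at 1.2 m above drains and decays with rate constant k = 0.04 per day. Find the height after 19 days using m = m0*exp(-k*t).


m = m0 * exp(-k*t)
m = 1.2 * exp(-0.04 * 19)
m = 1.2 * exp(-0.7600)

0.5612 m


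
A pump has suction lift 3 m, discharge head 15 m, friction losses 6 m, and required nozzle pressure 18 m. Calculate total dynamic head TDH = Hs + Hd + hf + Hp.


TDH = Hs + Hd + hf + Hp = 3 + 15 + 6 + 18 = 42

42 m


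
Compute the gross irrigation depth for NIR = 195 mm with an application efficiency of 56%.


Ea = 56% = 0.56
GID = NIR / Ea = 195 / 0.56 = 348.2143 mm

348.2143 mm


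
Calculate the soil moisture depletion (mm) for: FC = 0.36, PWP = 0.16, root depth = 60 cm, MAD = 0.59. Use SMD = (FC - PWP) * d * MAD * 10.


SMD = (FC - PWP) * d * MAD * 10
SMD = (0.36 - 0.16) * 60 * 0.59 * 10
SMD = 0.2000 * 60 * 0.59 * 10

70.8000 mm


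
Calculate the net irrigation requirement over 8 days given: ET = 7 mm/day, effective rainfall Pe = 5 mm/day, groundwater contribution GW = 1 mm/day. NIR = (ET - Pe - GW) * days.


Daily deficit = ET - Pe - GW = 7 - 5 - 1 = 1 mm/day
NIR = 1 * 8 = 8 mm

8.0000 mm


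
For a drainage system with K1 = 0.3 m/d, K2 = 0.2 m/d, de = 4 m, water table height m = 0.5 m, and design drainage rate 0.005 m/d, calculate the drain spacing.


S^2 = 8*K2*de*m/q + 4*K1*m^2/q
S^2 = 8*0.2*4*0.5/0.005 + 4*0.3*0.5^2/0.005
S = sqrt(700.0000)

26.4575 m


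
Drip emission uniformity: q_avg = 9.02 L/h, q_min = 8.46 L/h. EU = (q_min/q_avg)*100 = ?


EU = (q_min/q_avg)*100 = (8.46/9.02)*100 = 93.7916%

93.7916 %


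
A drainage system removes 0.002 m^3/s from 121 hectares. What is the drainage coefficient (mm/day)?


DC = Q * 86400 / (A * 10000) * 1000
DC = 0.002 * 86400 / (121 * 10000) * 1000
DC = 172800.0000 / 1210000

0.1428 mm/day


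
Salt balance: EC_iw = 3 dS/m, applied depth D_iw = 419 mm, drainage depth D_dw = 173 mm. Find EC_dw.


EC_dw = EC_iw * D_iw / D_dw
EC_dw = 3 * 419 / 173
EC_dw = 1257 / 173

7.2659 dS/m


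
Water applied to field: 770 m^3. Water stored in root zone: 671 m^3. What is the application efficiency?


Ea = V_root / V_field * 100 = 671 / 770 * 100 = 87.1429%

87.1429 %


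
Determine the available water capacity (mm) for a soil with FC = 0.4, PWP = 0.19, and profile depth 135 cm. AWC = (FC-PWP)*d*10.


AWC = (FC - PWP) * d * 10
AWC = (0.4 - 0.19) * 135 * 10
AWC = 0.2100 * 135 * 10

283.5000 mm


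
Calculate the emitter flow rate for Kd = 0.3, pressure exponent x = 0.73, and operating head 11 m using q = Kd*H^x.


q = Kd * H^x = 0.3 * 11^0.73 = 0.3 * 5.757271

1.7272 L/h


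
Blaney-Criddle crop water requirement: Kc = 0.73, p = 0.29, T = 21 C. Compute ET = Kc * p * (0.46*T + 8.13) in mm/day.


ET = Kc * p * (0.46*T + 8.13)
ET = 0.73 * 0.29 * (0.46*21 + 8.13)
ET = 0.73 * 0.29 * 17.7900

3.7661 mm/day


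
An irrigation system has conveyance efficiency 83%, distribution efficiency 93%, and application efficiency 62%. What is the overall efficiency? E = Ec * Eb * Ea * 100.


Ec = 0.83, Eb = 0.93, Ea = 0.62
E = 0.83 * 0.93 * 0.62 * 100 = 47.8578%

47.8578 %


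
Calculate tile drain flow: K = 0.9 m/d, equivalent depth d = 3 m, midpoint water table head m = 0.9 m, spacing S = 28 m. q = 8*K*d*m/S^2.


q = 8*K*d*m/S^2
q = 8*0.9*3*0.9/28^2
q = 19.4400 / 784

0.0248 m/d


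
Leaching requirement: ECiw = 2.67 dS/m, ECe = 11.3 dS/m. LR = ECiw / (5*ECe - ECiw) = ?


LR = ECiw / (5*ECe - ECiw)
LR = 2.67 / (5*11.3 - 2.67)
LR = 2.67 / 53.8300

0.0496


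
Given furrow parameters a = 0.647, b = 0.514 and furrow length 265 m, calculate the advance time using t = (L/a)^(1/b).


t = (L/a)^(1/b)
t = (265/0.647)^(1/0.514)
t = 409.582689^(1/0.514)

120886.1760 min


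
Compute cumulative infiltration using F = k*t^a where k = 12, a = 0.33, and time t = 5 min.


F = k * t^a = 12 * 5^0.33
F = 12 * 1.700827

20.4099 mm


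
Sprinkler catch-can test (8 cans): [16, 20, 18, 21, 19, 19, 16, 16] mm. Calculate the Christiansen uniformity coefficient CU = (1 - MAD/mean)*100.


mean = 18.125000 mm
MAD = 1.625000 mm
CU = (1 - 1.625000/18.125000)*100

91.0345 %


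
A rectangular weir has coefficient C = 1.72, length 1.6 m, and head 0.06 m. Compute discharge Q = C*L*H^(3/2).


Q = C * L * H^(3/2) = 1.72 * 1.6 * 0.06^1.5 = 1.72 * 1.6 * 0.014697

0.0404 m^3/s


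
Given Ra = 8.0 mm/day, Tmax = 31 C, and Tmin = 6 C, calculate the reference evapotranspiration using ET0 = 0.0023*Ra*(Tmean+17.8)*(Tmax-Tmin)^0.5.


Tmean = (Tmax + Tmin)/2 = (31 + 6)/2 = 18.5
ET0 = 0.0023 * 8.0 * (18.5 + 17.8) * sqrt(31 - 6)
ET0 = 0.0023 * 8.0 * 36.3 * 5.000000

3.3396 mm/day


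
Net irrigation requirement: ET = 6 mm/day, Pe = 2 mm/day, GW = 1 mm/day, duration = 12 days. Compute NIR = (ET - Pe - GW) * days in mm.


Daily deficit = ET - Pe - GW = 6 - 2 - 1 = 3 mm/day
NIR = 3 * 12 = 36 mm

36.0000 mm


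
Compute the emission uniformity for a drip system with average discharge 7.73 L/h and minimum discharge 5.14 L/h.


EU = (q_min/q_avg)*100 = (5.14/7.73)*100 = 66.4942%

66.4942 %


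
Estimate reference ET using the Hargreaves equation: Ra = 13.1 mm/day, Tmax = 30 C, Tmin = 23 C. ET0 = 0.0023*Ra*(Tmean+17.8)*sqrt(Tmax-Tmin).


Tmean = (Tmax + Tmin)/2 = (30 + 23)/2 = 26.5
ET0 = 0.0023 * 13.1 * (26.5 + 17.8) * sqrt(30 - 23)
ET0 = 0.0023 * 13.1 * 44.3 * 2.645751

3.5314 mm/day


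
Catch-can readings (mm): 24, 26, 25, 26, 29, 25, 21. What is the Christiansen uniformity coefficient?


mean = 25.142857 mm
MAD = 1.591837 mm
CU = (1 - 1.591837/25.142857)*100

93.6688 %


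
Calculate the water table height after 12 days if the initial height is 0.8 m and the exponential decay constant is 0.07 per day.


m = m0 * exp(-k*t)
m = 0.8 * exp(-0.07 * 12)
m = 0.8 * exp(-0.8400)

0.3454 m


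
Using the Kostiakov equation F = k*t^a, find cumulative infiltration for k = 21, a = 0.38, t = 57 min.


F = k * t^a = 21 * 57^0.38
F = 21 * 4.647640

97.6004 mm


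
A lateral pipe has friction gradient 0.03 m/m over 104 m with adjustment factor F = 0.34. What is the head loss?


hf = J * L * F = 0.03 * 104 * 0.34 = 1.0608 m

1.0608 m


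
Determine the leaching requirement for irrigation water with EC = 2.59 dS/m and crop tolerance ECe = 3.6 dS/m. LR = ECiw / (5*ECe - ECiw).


LR = ECiw / (5*ECe - ECiw)
LR = 2.59 / (5*3.6 - 2.59)
LR = 2.59 / 15.4100

0.1681


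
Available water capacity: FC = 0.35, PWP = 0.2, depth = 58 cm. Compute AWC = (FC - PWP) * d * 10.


AWC = (FC - PWP) * d * 10
AWC = (0.35 - 0.2) * 58 * 10
AWC = 0.1500 * 58 * 10

87.0000 mm


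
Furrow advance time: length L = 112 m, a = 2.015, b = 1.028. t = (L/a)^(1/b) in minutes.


t = (L/a)^(1/b)
t = (112/2.015)^(1/1.028)
t = 55.583127^(1/1.028)

49.8213 min


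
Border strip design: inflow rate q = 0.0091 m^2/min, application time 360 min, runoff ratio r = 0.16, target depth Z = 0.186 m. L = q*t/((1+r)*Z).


L = q*t/((1+r)*Z)
L = 0.0091*360/((1+0.16)*0.186)
L = 3.276/0.21576

15.1835 m


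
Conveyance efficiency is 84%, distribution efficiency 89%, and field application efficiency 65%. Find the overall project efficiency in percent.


Ec = 0.84, Eb = 0.89, Ea = 0.65
E = 0.84 * 0.89 * 0.65 * 100 = 48.5940%

48.5940 %


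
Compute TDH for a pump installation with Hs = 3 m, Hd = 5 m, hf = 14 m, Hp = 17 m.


TDH = Hs + Hd + hf + Hp = 3 + 5 + 14 + 17 = 39

39 m


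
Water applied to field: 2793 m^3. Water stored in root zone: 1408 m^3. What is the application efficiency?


Ea = V_root / V_field * 100 = 1408 / 2793 * 100 = 50.4117%

50.4117 %


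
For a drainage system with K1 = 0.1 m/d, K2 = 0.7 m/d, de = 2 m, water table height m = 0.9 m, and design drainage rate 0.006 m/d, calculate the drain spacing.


S^2 = 8*K2*de*m/q + 4*K1*m^2/q
S^2 = 8*0.7*2*0.9/0.006 + 4*0.1*0.9^2/0.006
S = sqrt(1734.0000)

41.6413 m


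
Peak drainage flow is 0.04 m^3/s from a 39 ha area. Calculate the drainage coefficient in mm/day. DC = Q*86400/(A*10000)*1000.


DC = Q * 86400 / (A * 10000) * 1000
DC = 0.04 * 86400 / (39 * 10000) * 1000
DC = 3456000.0000 / 390000

8.8615 mm/day


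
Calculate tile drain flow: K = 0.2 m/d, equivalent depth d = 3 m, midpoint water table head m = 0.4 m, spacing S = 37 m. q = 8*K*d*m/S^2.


q = 8*K*d*m/S^2
q = 8*0.2*3*0.4/37^2
q = 1.9200 / 1369

0.0014 m/d


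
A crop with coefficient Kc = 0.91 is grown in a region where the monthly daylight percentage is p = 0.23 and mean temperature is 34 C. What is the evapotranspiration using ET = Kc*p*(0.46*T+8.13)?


ET = Kc * p * (0.46*T + 8.13)
ET = 0.91 * 0.23 * (0.46*34 + 8.13)
ET = 0.91 * 0.23 * 23.7700

4.9751 mm/day


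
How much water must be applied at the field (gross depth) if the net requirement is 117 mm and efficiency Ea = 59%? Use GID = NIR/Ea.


Ea = 59% = 0.59
GID = NIR / Ea = 117 / 0.59 = 198.3051 mm

198.3051 mm


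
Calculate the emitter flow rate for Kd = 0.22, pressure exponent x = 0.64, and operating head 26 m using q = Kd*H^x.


q = Kd * H^x = 0.22 * 26^0.64 = 0.22 * 8.046054

1.7701 L/h


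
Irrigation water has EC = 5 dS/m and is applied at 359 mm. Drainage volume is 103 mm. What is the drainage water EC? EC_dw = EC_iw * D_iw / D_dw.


EC_dw = EC_iw * D_iw / D_dw
EC_dw = 5 * 359 / 103
EC_dw = 1795 / 103

17.4272 dS/m


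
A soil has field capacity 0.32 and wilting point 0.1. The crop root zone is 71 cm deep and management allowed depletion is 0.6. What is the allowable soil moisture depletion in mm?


SMD = (FC - PWP) * d * MAD * 10
SMD = (0.32 - 0.1) * 71 * 0.6 * 10
SMD = 0.2200 * 71 * 0.6 * 10

93.7200 mm


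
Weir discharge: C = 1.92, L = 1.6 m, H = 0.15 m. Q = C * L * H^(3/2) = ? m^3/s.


Q = C * L * H^(3/2) = 1.92 * 1.6 * 0.15^1.5 = 1.92 * 1.6 * 0.058095

0.1785 m^3/s


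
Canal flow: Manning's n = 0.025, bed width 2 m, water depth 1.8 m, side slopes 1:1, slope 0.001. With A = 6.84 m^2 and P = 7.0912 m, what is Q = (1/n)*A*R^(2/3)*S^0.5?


R = A/P = 6.84/7.0912 = 0.964576
Q = (1/0.025) * 6.84 * 0.964576^(2/3) * 0.001^0.5

8.4464 m^3/s


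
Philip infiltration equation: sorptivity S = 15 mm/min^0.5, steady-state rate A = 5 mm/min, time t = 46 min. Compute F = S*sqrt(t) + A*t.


F = S*sqrt(t) + A*t
F = 15*sqrt(46) + 5*46
F = 15*6.782330 + 230

331.7350 mm


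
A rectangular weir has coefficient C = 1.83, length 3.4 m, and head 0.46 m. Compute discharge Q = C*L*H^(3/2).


Q = C * L * H^(3/2) = 1.83 * 3.4 * 0.46^1.5 = 1.83 * 3.4 * 0.311987

1.9412 m^3/s


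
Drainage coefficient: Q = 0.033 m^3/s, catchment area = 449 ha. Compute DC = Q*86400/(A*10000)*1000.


DC = Q * 86400 / (A * 10000) * 1000
DC = 0.033 * 86400 / (449 * 10000) * 1000
DC = 2851200.0000 / 4490000

0.6350 mm/day


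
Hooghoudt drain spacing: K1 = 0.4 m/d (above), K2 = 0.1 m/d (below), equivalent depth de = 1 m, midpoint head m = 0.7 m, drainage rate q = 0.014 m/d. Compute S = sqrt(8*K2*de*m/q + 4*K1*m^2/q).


S^2 = 8*K2*de*m/q + 4*K1*m^2/q
S^2 = 8*0.1*1*0.7/0.014 + 4*0.4*0.7^2/0.014
S = sqrt(96.0000)

9.7980 m


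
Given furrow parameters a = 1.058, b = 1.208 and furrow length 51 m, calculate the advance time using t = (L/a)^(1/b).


t = (L/a)^(1/b)
t = (51/1.058)^(1/1.208)
t = 48.204159^(1/1.208)

24.7333 min


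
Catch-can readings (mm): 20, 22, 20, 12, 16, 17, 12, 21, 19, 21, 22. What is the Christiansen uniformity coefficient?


mean = 18.363636 mm
MAD = 2.991736 mm
CU = (1 - 2.991736/18.363636)*100

83.7084 %


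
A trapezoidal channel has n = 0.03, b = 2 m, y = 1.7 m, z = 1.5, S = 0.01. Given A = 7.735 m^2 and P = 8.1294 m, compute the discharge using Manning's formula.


R = A/P = 7.735/8.1294 = 0.951485
Q = (1/0.03) * 7.735 * 0.951485^(2/3) * 0.01^0.5

24.9425 m^3/s


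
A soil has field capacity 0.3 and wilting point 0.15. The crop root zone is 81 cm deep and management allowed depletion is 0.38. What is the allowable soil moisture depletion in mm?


SMD = (FC - PWP) * d * MAD * 10
SMD = (0.3 - 0.15) * 81 * 0.38 * 10
SMD = 0.1500 * 81 * 0.38 * 10

46.1700 mm


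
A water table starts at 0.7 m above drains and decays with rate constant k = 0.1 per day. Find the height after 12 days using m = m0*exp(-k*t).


m = m0 * exp(-k*t)
m = 0.7 * exp(-0.1 * 12)
m = 0.7 * exp(-1.2000)

0.2108 m


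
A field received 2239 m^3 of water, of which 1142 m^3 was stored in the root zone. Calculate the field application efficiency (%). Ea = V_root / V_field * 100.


Ea = V_root / V_field * 100 = 1142 / 2239 * 100 = 51.0049%

51.0049 %


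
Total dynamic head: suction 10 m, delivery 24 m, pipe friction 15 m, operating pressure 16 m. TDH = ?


TDH = Hs + Hd + hf + Hp = 10 + 24 + 15 + 16 = 65

65 m


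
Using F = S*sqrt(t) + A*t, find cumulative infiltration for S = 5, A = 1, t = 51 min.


F = S*sqrt(t) + A*t
F = 5*sqrt(51) + 1*51
F = 5*7.141428 + 51

86.7071 mm


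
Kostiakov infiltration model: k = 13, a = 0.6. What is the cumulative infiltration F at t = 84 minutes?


F = k * t^a = 13 * 84^0.6
F = 13 * 14.274719

185.5713 mm


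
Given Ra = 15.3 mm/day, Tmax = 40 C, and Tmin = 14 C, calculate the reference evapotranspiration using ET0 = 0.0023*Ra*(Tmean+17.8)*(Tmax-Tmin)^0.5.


Tmean = (Tmax + Tmin)/2 = (40 + 14)/2 = 27.0
ET0 = 0.0023 * 15.3 * (27.0 + 17.8) * sqrt(40 - 14)
ET0 = 0.0023 * 15.3 * 44.8 * 5.099020

8.0387 mm/day


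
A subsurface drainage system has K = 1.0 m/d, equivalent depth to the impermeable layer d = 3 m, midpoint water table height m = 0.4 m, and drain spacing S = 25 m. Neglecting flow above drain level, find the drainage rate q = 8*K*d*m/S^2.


q = 8*K*d*m/S^2
q = 8*1.0*3*0.4/25^2
q = 9.6000 / 625

0.0154 m/d


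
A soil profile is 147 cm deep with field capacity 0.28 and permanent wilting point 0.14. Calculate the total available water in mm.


AWC = (FC - PWP) * d * 10
AWC = (0.28 - 0.14) * 147 * 10
AWC = 0.1400 * 147 * 10

205.8000 mm


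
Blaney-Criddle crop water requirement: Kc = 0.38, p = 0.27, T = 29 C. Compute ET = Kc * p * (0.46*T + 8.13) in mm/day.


ET = Kc * p * (0.46*T + 8.13)
ET = 0.38 * 0.27 * (0.46*29 + 8.13)
ET = 0.38 * 0.27 * 21.4700

2.2028 mm/day


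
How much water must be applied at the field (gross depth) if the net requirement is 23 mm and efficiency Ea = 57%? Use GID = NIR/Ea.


Ea = 57% = 0.57
GID = NIR / Ea = 23 / 0.57 = 40.3509 mm

40.3509 mm


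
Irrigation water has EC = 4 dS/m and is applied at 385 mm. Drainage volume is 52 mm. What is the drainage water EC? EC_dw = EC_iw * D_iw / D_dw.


EC_dw = EC_iw * D_iw / D_dw
EC_dw = 4 * 385 / 52
EC_dw = 1540 / 52

29.6154 dS/m


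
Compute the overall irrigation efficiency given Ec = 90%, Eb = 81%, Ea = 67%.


Ec = 0.9, Eb = 0.81, Ea = 0.67
E = 0.9 * 0.81 * 0.67 * 100 = 48.8430%

48.8430 %


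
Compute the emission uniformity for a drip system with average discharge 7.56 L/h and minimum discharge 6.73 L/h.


EU = (q_min/q_avg)*100 = (6.73/7.56)*100 = 89.0212%

89.0212 %


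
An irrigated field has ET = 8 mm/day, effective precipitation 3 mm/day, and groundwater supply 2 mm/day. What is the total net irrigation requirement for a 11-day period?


Daily deficit = ET - Pe - GW = 8 - 3 - 2 = 3 mm/day
NIR = 3 * 11 = 33 mm

33.0000 mm


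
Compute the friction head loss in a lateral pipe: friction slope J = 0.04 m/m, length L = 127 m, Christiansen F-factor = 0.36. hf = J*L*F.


hf = J * L * F = 0.04 * 127 * 0.36 = 1.8288 m

1.8288 m


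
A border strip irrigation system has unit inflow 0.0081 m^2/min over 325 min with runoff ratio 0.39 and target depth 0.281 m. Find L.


L = q*t/((1+r)*Z)
L = 0.0081*325/((1+0.39)*0.281)
L = 2.6325/0.39059

6.7398 m


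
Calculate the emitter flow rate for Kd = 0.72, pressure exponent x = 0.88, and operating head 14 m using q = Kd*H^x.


q = Kd * H^x = 0.72 * 14^0.88 = 0.72 * 10.199824

7.3439 L/h


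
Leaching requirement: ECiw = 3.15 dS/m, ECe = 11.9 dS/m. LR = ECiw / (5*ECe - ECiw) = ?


LR = ECiw / (5*ECe - ECiw)
LR = 3.15 / (5*11.9 - 3.15)
LR = 3.15 / 56.3500

0.0559


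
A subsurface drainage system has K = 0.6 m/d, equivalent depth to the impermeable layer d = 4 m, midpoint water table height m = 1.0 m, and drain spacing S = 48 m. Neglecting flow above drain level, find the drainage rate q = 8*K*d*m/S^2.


q = 8*K*d*m/S^2
q = 8*0.6*4*1.0/48^2
q = 19.2000 / 2304

0.0083 m/d


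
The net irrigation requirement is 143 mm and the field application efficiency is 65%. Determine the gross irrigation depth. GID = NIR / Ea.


Ea = 65% = 0.65
GID = NIR / Ea = 143 / 0.65 = 220.0000 mm

220.0000 mm


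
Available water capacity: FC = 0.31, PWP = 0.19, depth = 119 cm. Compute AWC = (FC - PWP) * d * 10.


AWC = (FC - PWP) * d * 10
AWC = (0.31 - 0.19) * 119 * 10
AWC = 0.1200 * 119 * 10

142.8000 mm


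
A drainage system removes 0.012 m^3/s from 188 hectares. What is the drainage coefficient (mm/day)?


DC = Q * 86400 / (A * 10000) * 1000
DC = 0.012 * 86400 / (188 * 10000) * 1000
DC = 1036800.0000 / 1880000

0.5515 mm/day


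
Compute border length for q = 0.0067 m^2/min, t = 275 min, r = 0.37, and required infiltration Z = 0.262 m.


L = q*t/((1+r)*Z)
L = 0.0067*275/((1+0.37)*0.262)
L = 1.8425/0.35894

5.1332 m


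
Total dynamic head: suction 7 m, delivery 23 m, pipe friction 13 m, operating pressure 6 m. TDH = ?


TDH = Hs + Hd + hf + Hp = 7 + 23 + 13 + 6 = 49

49 m


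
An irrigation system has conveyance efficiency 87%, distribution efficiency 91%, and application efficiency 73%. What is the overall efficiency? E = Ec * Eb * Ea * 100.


Ec = 0.87, Eb = 0.91, Ea = 0.73
E = 0.87 * 0.91 * 0.73 * 100 = 57.7941%

57.7941 %


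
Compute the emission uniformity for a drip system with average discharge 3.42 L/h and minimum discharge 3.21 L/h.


EU = (q_min/q_avg)*100 = (3.21/3.42)*100 = 93.8596%

93.8596 %


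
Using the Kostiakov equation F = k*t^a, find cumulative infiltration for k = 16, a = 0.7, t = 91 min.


F = k * t^a = 16 * 91^0.7
F = 16 * 23.514133

376.2261 mm


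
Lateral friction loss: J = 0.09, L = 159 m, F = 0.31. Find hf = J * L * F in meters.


hf = J * L * F = 0.09 * 159 * 0.31 = 4.4361 m

4.4361 m


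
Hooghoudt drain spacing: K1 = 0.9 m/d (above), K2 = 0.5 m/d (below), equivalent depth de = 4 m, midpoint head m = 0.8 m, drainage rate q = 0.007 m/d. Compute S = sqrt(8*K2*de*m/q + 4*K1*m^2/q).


S^2 = 8*K2*de*m/q + 4*K1*m^2/q
S^2 = 8*0.5*4*0.8/0.007 + 4*0.9*0.8^2/0.007
S = sqrt(2157.7143)

46.4512 m


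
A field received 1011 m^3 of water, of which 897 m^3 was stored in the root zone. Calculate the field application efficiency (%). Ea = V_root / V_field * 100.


Ea = V_root / V_field * 100 = 897 / 1011 * 100 = 88.7240%

88.7240 %


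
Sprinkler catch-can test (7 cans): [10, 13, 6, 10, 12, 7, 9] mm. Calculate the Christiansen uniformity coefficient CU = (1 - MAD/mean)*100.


mean = 9.571429 mm
MAD = 1.918367 mm
CU = (1 - 1.918367/9.571429)*100

79.9574 %


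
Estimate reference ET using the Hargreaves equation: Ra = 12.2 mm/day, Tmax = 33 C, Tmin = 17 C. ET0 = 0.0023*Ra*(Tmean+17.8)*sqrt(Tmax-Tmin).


Tmean = (Tmax + Tmin)/2 = (33 + 17)/2 = 25.0
ET0 = 0.0023 * 12.2 * (25.0 + 17.8) * sqrt(33 - 17)
ET0 = 0.0023 * 12.2 * 42.8 * 4.000000

4.8039 mm/day
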